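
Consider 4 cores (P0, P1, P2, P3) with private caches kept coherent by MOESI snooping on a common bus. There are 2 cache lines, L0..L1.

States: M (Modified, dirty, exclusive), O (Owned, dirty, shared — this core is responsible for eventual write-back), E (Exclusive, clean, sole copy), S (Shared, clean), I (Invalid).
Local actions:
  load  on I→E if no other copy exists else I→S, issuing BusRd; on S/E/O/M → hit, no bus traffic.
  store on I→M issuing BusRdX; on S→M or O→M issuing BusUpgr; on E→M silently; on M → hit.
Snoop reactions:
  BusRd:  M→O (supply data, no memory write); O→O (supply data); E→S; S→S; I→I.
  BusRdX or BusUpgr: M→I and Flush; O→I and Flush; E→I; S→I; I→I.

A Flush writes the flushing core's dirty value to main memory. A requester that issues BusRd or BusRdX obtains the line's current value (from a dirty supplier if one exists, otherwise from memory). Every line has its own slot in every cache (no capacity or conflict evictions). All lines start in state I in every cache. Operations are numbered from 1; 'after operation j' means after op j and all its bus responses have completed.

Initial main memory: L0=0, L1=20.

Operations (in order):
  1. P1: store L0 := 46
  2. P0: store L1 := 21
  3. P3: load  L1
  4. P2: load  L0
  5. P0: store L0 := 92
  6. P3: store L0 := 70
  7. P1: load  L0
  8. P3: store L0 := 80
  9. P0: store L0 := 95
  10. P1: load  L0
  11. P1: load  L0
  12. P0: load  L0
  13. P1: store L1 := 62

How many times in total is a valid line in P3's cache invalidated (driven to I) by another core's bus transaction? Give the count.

invalidations = 2

  op1 P1: store L0 := 46 → I/M/I/I on L0; bus BusRdX; mem=0
  op2 P0: store L1 := 21 → M/I/I/I on L1; bus BusRdX; mem=20
  op3 P3: load  L1 → O/I/I/S on L1; bus BusRd; mem=20
  op4 P2: load  L0 → I/O/S/I on L0; bus BusRd; mem=0
  op5 P0: store L0 := 92 → M/I/I/I on L0; bus BusRdX Flush; mem=46
  op6 P3: store L0 := 70 → I/I/I/M on L0; bus BusRdX Flush; mem=92
  op7 P1: load  L0 → I/S/I/O on L0; bus BusRd; mem=92
  op8 P3: store L0 := 80 → I/I/I/M on L0; bus BusUpgr; mem=92
  op9 P0: store L0 := 95 → M/I/I/I on L0; bus BusRdX Flush; mem=80
  op10 P1: load  L0 → O/S/I/I on L0; bus BusRd; mem=80
  op11 P1: load  L0 → O/S/I/I on L0; bus (none); mem=80
  op12 P0: load  L0 → O/S/I/I on L0; bus (none); mem=80
  op13 P1: store L1 := 62 → I/M/I/I on L1; bus BusRdX Flush; mem=21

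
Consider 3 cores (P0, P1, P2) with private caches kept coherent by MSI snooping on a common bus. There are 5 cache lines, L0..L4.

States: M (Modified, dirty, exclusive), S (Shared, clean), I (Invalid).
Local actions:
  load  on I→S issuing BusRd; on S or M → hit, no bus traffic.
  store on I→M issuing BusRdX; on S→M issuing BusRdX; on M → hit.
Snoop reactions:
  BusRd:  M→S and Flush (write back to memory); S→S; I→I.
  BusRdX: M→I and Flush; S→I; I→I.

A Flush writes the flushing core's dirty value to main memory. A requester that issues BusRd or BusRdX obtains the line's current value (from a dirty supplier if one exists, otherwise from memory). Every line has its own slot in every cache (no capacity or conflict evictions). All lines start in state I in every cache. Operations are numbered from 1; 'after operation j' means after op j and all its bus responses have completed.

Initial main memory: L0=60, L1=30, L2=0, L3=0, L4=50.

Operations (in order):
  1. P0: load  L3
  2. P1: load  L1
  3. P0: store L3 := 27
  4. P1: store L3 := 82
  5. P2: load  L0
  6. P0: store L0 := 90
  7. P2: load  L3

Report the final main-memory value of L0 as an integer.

memory[L0] = 60

step 1: P0: load  L3  ⟶  SII  (L3)  txn=BusRd  M[L3]=0
step 2: P1: load  L1  ⟶  ISI  (L1)  txn=BusRd  M[L1]=30
step 3: P0: store L3 := 27  ⟶  MII  (L3)  txn=BusRdX  M[L3]=0
step 4: P1: store L3 := 82  ⟶  IMI  (L3)  txn=BusRdX+Flush  M[L3]=27
step 5: P2: load  L0  ⟶  IIS  (L0)  txn=BusRd  M[L0]=60
step 6: P0: store L0 := 90  ⟶  MII  (L0)  txn=BusRdX  M[L0]=60
step 7: P2: load  L3  ⟶  ISS  (L3)  txn=BusRd+Flush  M[L3]=82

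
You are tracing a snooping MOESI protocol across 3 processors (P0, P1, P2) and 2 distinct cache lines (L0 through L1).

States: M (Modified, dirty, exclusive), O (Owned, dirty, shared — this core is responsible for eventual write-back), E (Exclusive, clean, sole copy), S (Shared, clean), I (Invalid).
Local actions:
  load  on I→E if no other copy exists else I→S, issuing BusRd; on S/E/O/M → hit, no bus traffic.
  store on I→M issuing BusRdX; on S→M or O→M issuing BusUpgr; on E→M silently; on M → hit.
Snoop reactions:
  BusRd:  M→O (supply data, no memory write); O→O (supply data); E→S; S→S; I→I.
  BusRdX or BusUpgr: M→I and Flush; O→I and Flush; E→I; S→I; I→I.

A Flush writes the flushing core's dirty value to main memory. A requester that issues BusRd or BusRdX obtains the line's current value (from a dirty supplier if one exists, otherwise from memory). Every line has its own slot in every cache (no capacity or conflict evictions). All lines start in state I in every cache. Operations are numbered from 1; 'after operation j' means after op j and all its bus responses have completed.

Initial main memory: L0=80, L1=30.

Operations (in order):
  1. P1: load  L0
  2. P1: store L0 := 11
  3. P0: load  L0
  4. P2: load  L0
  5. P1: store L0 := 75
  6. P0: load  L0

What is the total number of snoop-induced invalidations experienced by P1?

invalidations = 0

step 1: P1: load  L0  ⟶  IEI  (L0)  txn=BusRd  M[L0]=80
step 2: P1: store L0 := 11  ⟶  IMI  (L0)  txn=∅  M[L0]=80
step 3: P0: load  L0  ⟶  SOI  (L0)  txn=BusRd  M[L0]=80
step 4: P2: load  L0  ⟶  SOS  (L0)  txn=BusRd  M[L0]=80
step 5: P1: store L0 := 75  ⟶  IMI  (L0)  txn=BusUpgr  M[L0]=80
step 6: P0: load  L0  ⟶  SOI  (L0)  txn=BusRd  M[L0]=80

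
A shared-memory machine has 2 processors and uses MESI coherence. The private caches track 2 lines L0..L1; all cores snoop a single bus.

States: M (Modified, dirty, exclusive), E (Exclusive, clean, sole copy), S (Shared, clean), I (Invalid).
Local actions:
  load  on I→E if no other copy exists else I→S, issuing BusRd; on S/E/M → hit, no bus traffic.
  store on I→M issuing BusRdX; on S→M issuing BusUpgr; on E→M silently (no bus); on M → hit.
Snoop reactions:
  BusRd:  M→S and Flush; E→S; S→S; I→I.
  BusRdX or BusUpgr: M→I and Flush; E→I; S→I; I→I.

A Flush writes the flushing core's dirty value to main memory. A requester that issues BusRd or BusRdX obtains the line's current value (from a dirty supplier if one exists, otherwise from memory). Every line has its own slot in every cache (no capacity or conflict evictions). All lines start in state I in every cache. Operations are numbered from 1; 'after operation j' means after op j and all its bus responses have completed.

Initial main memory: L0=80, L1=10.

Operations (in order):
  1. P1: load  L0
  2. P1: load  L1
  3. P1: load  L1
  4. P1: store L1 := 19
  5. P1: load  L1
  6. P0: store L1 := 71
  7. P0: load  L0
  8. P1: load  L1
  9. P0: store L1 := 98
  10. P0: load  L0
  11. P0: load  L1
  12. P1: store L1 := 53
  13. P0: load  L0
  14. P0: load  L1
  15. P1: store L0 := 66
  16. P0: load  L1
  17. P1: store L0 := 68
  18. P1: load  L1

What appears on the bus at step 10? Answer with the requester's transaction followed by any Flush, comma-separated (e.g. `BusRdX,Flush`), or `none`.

bus = none

  op1 P1: load  L0 → I/E on L0; bus BusRd; mem=80
  op2 P1: load  L1 → I/E on L1; bus BusRd; mem=10
  op3 P1: load  L1 → I/E on L1; bus (none); mem=10
  op4 P1: store L1 := 19 → I/M on L1; bus (none); mem=10
  op5 P1: load  L1 → I/M on L1; bus (none); mem=10
  op6 P0: store L1 := 71 → M/I on L1; bus BusRdX Flush; mem=19
  op7 P0: load  L0 → S/S on L0; bus BusRd; mem=80
  op8 P1: load  L1 → S/S on L1; bus BusRd Flush; mem=71
  op9 P0: store L1 := 98 → M/I on L1; bus BusUpgr; mem=71
  op10 P0: load  L0 → S/S on L0; bus (none); mem=80
  op11 P0: load  L1 → M/I on L1; bus (none); mem=71
  op12 P1: store L1 := 53 → I/M on L1; bus BusRdX Flush; mem=98
  op13 P0: load  L0 → S/S on L0; bus (none); mem=80
  op14 P0: load  L1 → S/S on L1; bus BusRd Flush; mem=53
  op15 P1: store L0 := 66 → I/M on L0; bus BusUpgr; mem=80
  op16 P0: load  L1 → S/S on L1; bus (none); mem=53
  op17 P1: store L0 := 68 → I/M on L0; bus (none); mem=80
  op18 P1: load  L1 → S/S on L1; bus (none); mem=53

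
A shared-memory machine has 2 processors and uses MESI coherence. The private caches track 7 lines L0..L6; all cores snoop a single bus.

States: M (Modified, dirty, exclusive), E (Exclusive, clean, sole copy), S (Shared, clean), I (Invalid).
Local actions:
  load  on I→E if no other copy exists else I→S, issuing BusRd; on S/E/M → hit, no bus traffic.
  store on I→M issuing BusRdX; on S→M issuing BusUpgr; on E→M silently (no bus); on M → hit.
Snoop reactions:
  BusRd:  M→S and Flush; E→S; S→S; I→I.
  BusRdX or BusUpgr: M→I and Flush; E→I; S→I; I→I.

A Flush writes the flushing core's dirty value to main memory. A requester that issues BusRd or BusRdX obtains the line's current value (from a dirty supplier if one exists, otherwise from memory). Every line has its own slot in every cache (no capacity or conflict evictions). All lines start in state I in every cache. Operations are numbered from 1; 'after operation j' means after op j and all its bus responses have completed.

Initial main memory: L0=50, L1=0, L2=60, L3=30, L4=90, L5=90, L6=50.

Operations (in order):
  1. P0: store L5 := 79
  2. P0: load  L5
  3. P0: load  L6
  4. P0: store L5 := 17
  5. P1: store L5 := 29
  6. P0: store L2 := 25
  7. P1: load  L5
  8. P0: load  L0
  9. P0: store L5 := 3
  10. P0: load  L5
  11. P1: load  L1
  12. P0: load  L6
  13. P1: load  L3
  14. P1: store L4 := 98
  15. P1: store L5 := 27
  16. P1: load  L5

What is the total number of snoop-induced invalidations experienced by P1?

[1] P0: store L5 := 79 | P0:M(79), P1:I | bus: BusRdX
[2] P0: load  L5 | P0:M(79), P1:I | bus: none
[3] P0: load  L6 | P0:E(50), P1:I | bus: BusRd
[4] P0: store L5 := 17 | P0:M(17), P1:I | bus: none
[5] P1: store L5 := 29 | P0:I, P1:M(29) | bus: BusRdX,Flush
[6] P0: store L2 := 25 | P0:M(25), P1:I | bus: BusRdX
[7] P1: load  L5 | P0:I, P1:M(29) | bus: none
[8] P0: load  L0 | P0:E(50), P1:I | bus: BusRd
[9] P0: store L5 := 3 | P0:M(3), P1:I | bus: BusRdX,Flush
[10] P0: load  L5 | P0:M(3), P1:I | bus: none
[11] P1: load  L1 | P0:I, P1:E(0) | bus: BusRd
[12] P0: load  L6 | P0:E(50), P1:I | bus: none
[13] P1: load  L3 | P0:I, P1:E(30) | bus: BusRd
[14] P1: store L4 := 98 | P0:I, P1:M(98) | bus: BusRdX
[15] P1: store L5 := 27 | P0:I, P1:M(27) | bus: BusRdX,Flush
[16] P1: load  L5 | P0:I, P1:M(27) | bus: none

invalidations = 1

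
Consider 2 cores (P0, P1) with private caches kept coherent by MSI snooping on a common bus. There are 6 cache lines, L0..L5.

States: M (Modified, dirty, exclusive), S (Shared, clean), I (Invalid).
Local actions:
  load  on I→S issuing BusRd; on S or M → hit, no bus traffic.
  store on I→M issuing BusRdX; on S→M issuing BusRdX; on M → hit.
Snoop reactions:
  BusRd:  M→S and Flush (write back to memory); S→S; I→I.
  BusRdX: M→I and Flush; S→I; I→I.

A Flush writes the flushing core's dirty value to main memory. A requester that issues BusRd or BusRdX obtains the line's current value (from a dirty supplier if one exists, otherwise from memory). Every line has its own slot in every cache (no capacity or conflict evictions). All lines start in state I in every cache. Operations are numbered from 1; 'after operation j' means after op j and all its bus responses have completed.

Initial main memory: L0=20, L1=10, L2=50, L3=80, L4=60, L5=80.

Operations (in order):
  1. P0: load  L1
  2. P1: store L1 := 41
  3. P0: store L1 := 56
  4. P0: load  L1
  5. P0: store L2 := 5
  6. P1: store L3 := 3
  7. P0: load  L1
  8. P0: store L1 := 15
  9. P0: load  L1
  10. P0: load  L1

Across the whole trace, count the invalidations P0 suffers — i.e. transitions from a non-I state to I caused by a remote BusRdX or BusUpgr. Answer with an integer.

1. P0: load  L1  bus=[BusRd]  L1: P0=S P1=I  mem[L1]=10
2. P1: store L1 := 41  bus=[BusRdX]  L1: P0=I P1=M  mem[L1]=10
3. P0: store L1 := 56  bus=[BusRdX,Flush]  L1: P0=M P1=I  mem[L1]=41
4. P0: load  L1  bus=[-]  L1: P0=M P1=I  mem[L1]=41
5. P0: store L2 := 5  bus=[BusRdX]  L2: P0=M P1=I  mem[L2]=50
6. P1: store L3 := 3  bus=[BusRdX]  L3: P0=I P1=M  mem[L3]=80
7. P0: load  L1  bus=[-]  L1: P0=M P1=I  mem[L1]=41
8. P0: store L1 := 15  bus=[-]  L1: P0=M P1=I  mem[L1]=41
9. P0: load  L1  bus=[-]  L1: P0=M P1=I  mem[L1]=41
10. P0: load  L1  bus=[-]  L1: P0=M P1=I  mem[L1]=41

invalidations = 1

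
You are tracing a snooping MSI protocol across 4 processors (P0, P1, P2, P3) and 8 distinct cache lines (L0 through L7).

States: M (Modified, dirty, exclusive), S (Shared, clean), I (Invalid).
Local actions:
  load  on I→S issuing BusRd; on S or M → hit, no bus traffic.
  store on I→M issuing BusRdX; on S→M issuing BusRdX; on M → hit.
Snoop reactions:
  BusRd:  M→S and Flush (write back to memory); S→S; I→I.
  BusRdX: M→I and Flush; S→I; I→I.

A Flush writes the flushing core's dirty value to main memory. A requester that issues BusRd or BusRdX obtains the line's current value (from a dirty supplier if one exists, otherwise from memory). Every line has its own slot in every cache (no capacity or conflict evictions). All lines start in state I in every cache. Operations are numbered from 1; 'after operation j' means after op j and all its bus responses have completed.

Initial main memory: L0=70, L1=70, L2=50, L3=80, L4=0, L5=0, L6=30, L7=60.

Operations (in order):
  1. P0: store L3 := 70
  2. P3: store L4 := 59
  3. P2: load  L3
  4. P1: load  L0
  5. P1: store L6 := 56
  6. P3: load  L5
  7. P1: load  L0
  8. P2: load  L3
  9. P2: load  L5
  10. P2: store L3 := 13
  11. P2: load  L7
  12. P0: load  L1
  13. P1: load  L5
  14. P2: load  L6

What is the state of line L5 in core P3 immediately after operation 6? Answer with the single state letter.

1. P0: store L3 := 70  bus=[BusRdX]  L3: P0=M P1=I P2=I P3=I  mem[L3]=80
2. P3: store L4 := 59  bus=[BusRdX]  L4: P0=I P1=I P2=I P3=M  mem[L4]=0
3. P2: load  L3  bus=[BusRd,Flush]  L3: P0=S P1=I P2=S P3=I  mem[L3]=70
4. P1: load  L0  bus=[BusRd]  L0: P0=I P1=S P2=I P3=I  mem[L0]=70
5. P1: store L6 := 56  bus=[BusRdX]  L6: P0=I P1=M P2=I P3=I  mem[L6]=30
6. P3: load  L5  bus=[BusRd]  L5: P0=I P1=I P2=I P3=S  mem[L5]=0
7. P1: load  L0  bus=[-]  L0: P0=I P1=S P2=I P3=I  mem[L0]=70
8. P2: load  L3  bus=[-]  L3: P0=S P1=I P2=S P3=I  mem[L3]=70
9. P2: load  L5  bus=[BusRd]  L5: P0=I P1=I P2=S P3=S  mem[L5]=0
10. P2: store L3 := 13  bus=[BusRdX]  L3: P0=I P1=I P2=M P3=I  mem[L3]=70
11. P2: load  L7  bus=[BusRd]  L7: P0=I P1=I P2=S P3=I  mem[L7]=60
12. P0: load  L1  bus=[BusRd]  L1: P0=S P1=I P2=I P3=I  mem[L1]=70
13. P1: load  L5  bus=[BusRd]  L5: P0=I P1=S P2=S P3=S  mem[L5]=0
14. P2: load  L6  bus=[BusRd,Flush]  L6: P0=I P1=S P2=S P3=I  mem[L6]=56

state = S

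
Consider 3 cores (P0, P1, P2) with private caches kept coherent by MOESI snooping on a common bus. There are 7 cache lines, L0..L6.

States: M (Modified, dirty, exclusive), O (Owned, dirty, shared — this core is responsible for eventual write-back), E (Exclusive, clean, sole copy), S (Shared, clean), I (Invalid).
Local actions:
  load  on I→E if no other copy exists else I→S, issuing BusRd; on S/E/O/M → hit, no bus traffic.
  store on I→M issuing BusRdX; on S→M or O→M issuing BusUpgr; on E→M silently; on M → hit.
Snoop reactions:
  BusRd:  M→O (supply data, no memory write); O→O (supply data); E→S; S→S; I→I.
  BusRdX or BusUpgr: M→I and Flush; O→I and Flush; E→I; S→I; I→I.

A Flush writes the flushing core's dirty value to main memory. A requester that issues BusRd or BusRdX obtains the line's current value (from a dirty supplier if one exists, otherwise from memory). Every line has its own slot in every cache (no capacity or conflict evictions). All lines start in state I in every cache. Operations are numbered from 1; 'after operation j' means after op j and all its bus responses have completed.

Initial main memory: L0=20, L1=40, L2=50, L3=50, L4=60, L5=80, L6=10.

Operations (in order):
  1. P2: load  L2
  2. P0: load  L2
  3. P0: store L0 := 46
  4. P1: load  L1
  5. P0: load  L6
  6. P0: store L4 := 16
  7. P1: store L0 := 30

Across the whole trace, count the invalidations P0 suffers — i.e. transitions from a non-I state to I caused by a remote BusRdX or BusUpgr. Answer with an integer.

invalidations = 1

step 1: P2: load  L2  ⟶  IIE  (L2)  txn=BusRd  M[L2]=50
step 2: P0: load  L2  ⟶  SIS  (L2)  txn=BusRd  M[L2]=50
step 3: P0: store L0 := 46  ⟶  MII  (L0)  txn=BusRdX  M[L0]=20
step 4: P1: load  L1  ⟶  IEI  (L1)  txn=BusRd  M[L1]=40
step 5: P0: load  L6  ⟶  EII  (L6)  txn=BusRd  M[L6]=10
step 6: P0: store L4 := 16  ⟶  MII  (L4)  txn=BusRdX  M[L4]=60
step 7: P1: store L0 := 30  ⟶  IMI  (L0)  txn=BusRdX+Flush  M[L0]=46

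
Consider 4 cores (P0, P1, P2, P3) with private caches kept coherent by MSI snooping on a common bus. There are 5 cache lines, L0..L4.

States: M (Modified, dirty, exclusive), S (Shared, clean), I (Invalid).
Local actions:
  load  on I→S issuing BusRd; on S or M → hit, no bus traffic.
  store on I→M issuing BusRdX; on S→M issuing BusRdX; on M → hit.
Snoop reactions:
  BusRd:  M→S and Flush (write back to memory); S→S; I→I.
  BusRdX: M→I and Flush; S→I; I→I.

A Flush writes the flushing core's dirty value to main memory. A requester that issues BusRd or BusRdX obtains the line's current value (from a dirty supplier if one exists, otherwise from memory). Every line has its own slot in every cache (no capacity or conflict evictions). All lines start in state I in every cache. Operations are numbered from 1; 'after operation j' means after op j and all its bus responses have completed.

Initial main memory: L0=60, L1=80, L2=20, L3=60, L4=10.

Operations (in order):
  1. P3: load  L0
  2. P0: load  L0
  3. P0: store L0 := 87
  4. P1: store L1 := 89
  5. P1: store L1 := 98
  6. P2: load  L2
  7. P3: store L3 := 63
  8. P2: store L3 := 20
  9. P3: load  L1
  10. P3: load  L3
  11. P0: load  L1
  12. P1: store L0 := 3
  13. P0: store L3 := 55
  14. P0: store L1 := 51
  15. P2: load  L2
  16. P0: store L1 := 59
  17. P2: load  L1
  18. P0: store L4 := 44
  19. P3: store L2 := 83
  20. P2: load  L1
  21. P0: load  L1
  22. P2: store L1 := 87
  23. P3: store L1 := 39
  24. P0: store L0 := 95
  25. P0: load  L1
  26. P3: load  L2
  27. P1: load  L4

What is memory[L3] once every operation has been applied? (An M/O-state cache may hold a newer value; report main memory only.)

memory[L3] = 20

1. P3: load  L0  bus=[BusRd]  L0: P0=I P1=I P2=I P3=S  mem[L0]=60
2. P0: load  L0  bus=[BusRd]  L0: P0=S P1=I P2=I P3=S  mem[L0]=60
3. P0: store L0 := 87  bus=[BusRdX]  L0: P0=M P1=I P2=I P3=I  mem[L0]=60
4. P1: store L1 := 89  bus=[BusRdX]  L1: P0=I P1=M P2=I P3=I  mem[L1]=80
5. P1: store L1 := 98  bus=[-]  L1: P0=I P1=M P2=I P3=I  mem[L1]=80
6. P2: load  L2  bus=[BusRd]  L2: P0=I P1=I P2=S P3=I  mem[L2]=20
7. P3: store L3 := 63  bus=[BusRdX]  L3: P0=I P1=I P2=I P3=M  mem[L3]=60
8. P2: store L3 := 20  bus=[BusRdX,Flush]  L3: P0=I P1=I P2=M P3=I  mem[L3]=63
9. P3: load  L1  bus=[BusRd,Flush]  L1: P0=I P1=S P2=I P3=S  mem[L1]=98
10. P3: load  L3  bus=[BusRd,Flush]  L3: P0=I P1=I P2=S P3=S  mem[L3]=20
11. P0: load  L1  bus=[BusRd]  L1: P0=S P1=S P2=I P3=S  mem[L1]=98
12. P1: store L0 := 3  bus=[BusRdX,Flush]  L0: P0=I P1=M P2=I P3=I  mem[L0]=87
13. P0: store L3 := 55  bus=[BusRdX]  L3: P0=M P1=I P2=I P3=I  mem[L3]=20
14. P0: store L1 := 51  bus=[BusRdX]  L1: P0=M P1=I P2=I P3=I  mem[L1]=98
15. P2: load  L2  bus=[-]  L2: P0=I P1=I P2=S P3=I  mem[L2]=20
16. P0: store L1 := 59  bus=[-]  L1: P0=M P1=I P2=I P3=I  mem[L1]=98
17. P2: load  L1  bus=[BusRd,Flush]  L1: P0=S P1=I P2=S P3=I  mem[L1]=59
18. P0: store L4 := 44  bus=[BusRdX]  L4: P0=M P1=I P2=I P3=I  mem[L4]=10
19. P3: store L2 := 83  bus=[BusRdX]  L2: P0=I P1=I P2=I P3=M  mem[L2]=20
20. P2: load  L1  bus=[-]  L1: P0=S P1=I P2=S P3=I  mem[L1]=59
21. P0: load  L1  bus=[-]  L1: P0=S P1=I P2=S P3=I  mem[L1]=59
22. P2: store L1 := 87  bus=[BusRdX]  L1: P0=I P1=I P2=M P3=I  mem[L1]=59
23. P3: store L1 := 39  bus=[BusRdX,Flush]  L1: P0=I P1=I P2=I P3=M  mem[L1]=87
24. P0: store L0 := 95  bus=[BusRdX,Flush]  L0: P0=M P1=I P2=I P3=I  mem[L0]=3
25. P0: load  L1  bus=[BusRd,Flush]  L1: P0=S P1=I P2=I P3=S  mem[L1]=39
26. P3: load  L2  bus=[-]  L2: P0=I P1=I P2=I P3=M  mem[L2]=20
27. P1: load  L4  bus=[BusRd,Flush]  L4: P0=S P1=S P2=I P3=I  mem[L4]=44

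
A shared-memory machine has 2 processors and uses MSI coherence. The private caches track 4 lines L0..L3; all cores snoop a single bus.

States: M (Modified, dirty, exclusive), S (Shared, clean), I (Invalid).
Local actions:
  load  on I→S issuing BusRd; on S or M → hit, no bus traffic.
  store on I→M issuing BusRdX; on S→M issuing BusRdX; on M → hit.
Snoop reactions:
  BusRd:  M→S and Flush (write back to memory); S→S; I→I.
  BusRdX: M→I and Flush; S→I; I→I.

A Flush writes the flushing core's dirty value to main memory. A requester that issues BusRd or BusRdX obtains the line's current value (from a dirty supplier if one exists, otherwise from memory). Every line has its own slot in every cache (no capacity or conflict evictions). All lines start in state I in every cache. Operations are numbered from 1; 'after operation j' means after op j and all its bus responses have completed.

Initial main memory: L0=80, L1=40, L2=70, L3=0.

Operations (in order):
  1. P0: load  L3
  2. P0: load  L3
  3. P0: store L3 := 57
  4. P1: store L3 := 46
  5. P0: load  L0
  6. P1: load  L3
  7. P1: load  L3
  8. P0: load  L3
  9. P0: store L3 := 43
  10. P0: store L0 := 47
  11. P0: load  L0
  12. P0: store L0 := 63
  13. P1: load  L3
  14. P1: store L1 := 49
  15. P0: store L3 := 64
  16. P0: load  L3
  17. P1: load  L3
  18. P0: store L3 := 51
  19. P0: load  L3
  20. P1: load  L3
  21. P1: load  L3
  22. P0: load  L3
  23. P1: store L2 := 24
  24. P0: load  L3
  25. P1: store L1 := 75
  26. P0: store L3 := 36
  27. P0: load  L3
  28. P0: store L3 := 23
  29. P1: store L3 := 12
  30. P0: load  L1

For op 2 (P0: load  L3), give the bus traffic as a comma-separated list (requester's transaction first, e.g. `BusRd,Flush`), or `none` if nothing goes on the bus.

  op1 P0: load  L3 → S/I on L3; bus BusRd; mem=0
  op2 P0: load  L3 → S/I on L3; bus (none); mem=0
  op3 P0: store L3 := 57 → M/I on L3; bus BusRdX; mem=0
  op4 P1: store L3 := 46 → I/M on L3; bus BusRdX Flush; mem=57
  op5 P0: load  L0 → S/I on L0; bus BusRd; mem=80
  op6 P1: load  L3 → I/M on L3; bus (none); mem=57
  op7 P1: load  L3 → I/M on L3; bus (none); mem=57
  op8 P0: load  L3 → S/S on L3; bus BusRd Flush; mem=46
  op9 P0: store L3 := 43 → M/I on L3; bus BusRdX; mem=46
  op10 P0: store L0 := 47 → M/I on L0; bus BusRdX; mem=80
  op11 P0: load  L0 → M/I on L0; bus (none); mem=80
  op12 P0: store L0 := 63 → M/I on L0; bus (none); mem=80
  op13 P1: load  L3 → S/S on L3; bus BusRd Flush; mem=43
  op14 P1: store L1 := 49 → I/M on L1; bus BusRdX; mem=40
  op15 P0: store L3 := 64 → M/I on L3; bus BusRdX; mem=43
  op16 P0: load  L3 → M/I on L3; bus (none); mem=43
  op17 P1: load  L3 → S/S on L3; bus BusRd Flush; mem=64
  op18 P0: store L3 := 51 → M/I on L3; bus BusRdX; mem=64
  op19 P0: load  L3 → M/I on L3; bus (none); mem=64
  op20 P1: load  L3 → S/S on L3; bus BusRd Flush; mem=51
  op21 P1: load  L3 → S/S on L3; bus (none); mem=51
  op22 P0: load  L3 → S/S on L3; bus (none); mem=51
  op23 P1: store L2 := 24 → I/M on L2; bus BusRdX; mem=70
  op24 P0: load  L3 → S/S on L3; bus (none); mem=51
  op25 P1: store L1 := 75 → I/M on L1; bus (none); mem=40
  op26 P0: store L3 := 36 → M/I on L3; bus BusRdX; mem=51
  op27 P0: load  L3 → M/I on L3; bus (none); mem=51
  op28 P0: store L3 := 23 → M/I on L3; bus (none); mem=51
  op29 P1: store L3 := 12 → I/M on L3; bus BusRdX Flush; mem=23
  op30 P0: load  L1 → S/S on L1; bus BusRd Flush; mem=75

bus = none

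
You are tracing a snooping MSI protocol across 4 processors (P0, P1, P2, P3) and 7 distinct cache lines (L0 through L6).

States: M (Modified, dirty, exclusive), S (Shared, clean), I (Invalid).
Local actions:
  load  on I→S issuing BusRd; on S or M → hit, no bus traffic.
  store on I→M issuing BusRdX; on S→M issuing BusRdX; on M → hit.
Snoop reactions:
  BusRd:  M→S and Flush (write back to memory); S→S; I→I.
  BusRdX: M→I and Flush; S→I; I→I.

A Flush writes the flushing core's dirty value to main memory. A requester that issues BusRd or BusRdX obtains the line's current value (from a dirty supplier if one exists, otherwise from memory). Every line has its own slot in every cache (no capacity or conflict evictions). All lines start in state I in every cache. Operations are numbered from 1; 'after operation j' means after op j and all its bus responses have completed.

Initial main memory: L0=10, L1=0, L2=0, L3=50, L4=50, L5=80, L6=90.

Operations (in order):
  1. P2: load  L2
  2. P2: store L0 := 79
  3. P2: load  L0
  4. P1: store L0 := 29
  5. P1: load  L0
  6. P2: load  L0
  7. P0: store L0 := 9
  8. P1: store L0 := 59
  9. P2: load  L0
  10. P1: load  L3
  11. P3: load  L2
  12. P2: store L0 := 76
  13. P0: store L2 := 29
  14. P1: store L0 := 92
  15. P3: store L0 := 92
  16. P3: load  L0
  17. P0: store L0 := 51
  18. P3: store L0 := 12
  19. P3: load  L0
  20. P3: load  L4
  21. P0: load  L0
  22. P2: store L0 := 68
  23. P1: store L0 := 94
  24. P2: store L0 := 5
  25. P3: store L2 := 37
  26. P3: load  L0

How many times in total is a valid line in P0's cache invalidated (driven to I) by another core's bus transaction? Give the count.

  op1 P2: load  L2 → I/I/S/I on L2; bus BusRd; mem=0
  op2 P2: store L0 := 79 → I/I/M/I on L0; bus BusRdX; mem=10
  op3 P2: load  L0 → I/I/M/I on L0; bus (none); mem=10
  op4 P1: store L0 := 29 → I/M/I/I on L0; bus BusRdX Flush; mem=79
  op5 P1: load  L0 → I/M/I/I on L0; bus (none); mem=79
  op6 P2: load  L0 → I/S/S/I on L0; bus BusRd Flush; mem=29
  op7 P0: store L0 := 9 → M/I/I/I on L0; bus BusRdX; mem=29
  op8 P1: store L0 := 59 → I/M/I/I on L0; bus BusRdX Flush; mem=9
  op9 P2: load  L0 → I/S/S/I on L0; bus BusRd Flush; mem=59
  op10 P1: load  L3 → I/S/I/I on L3; bus BusRd; mem=50
  op11 P3: load  L2 → I/I/S/S on L2; bus BusRd; mem=0
  op12 P2: store L0 := 76 → I/I/M/I on L0; bus BusRdX; mem=59
  op13 P0: store L2 := 29 → M/I/I/I on L2; bus BusRdX; mem=0
  op14 P1: store L0 := 92 → I/M/I/I on L0; bus BusRdX Flush; mem=76
  op15 P3: store L0 := 92 → I/I/I/M on L0; bus BusRdX Flush; mem=92
  op16 P3: load  L0 → I/I/I/M on L0; bus (none); mem=92
  op17 P0: store L0 := 51 → M/I/I/I on L0; bus BusRdX Flush; mem=92
  op18 P3: store L0 := 12 → I/I/I/M on L0; bus BusRdX Flush; mem=51
  op19 P3: load  L0 → I/I/I/M on L0; bus (none); mem=51
  op20 P3: load  L4 → I/I/I/S on L4; bus BusRd; mem=50
  op21 P0: load  L0 → S/I/I/S on L0; bus BusRd Flush; mem=12
  op22 P2: store L0 := 68 → I/I/M/I on L0; bus BusRdX; mem=12
  op23 P1: store L0 := 94 → I/M/I/I on L0; bus BusRdX Flush; mem=68
  op24 P2: store L0 := 5 → I/I/M/I on L0; bus BusRdX Flush; mem=94
  op25 P3: store L2 := 37 → I/I/I/M on L2; bus BusRdX Flush; mem=29
  op26 P3: load  L0 → I/I/S/S on L0; bus BusRd Flush; mem=5

invalidations = 4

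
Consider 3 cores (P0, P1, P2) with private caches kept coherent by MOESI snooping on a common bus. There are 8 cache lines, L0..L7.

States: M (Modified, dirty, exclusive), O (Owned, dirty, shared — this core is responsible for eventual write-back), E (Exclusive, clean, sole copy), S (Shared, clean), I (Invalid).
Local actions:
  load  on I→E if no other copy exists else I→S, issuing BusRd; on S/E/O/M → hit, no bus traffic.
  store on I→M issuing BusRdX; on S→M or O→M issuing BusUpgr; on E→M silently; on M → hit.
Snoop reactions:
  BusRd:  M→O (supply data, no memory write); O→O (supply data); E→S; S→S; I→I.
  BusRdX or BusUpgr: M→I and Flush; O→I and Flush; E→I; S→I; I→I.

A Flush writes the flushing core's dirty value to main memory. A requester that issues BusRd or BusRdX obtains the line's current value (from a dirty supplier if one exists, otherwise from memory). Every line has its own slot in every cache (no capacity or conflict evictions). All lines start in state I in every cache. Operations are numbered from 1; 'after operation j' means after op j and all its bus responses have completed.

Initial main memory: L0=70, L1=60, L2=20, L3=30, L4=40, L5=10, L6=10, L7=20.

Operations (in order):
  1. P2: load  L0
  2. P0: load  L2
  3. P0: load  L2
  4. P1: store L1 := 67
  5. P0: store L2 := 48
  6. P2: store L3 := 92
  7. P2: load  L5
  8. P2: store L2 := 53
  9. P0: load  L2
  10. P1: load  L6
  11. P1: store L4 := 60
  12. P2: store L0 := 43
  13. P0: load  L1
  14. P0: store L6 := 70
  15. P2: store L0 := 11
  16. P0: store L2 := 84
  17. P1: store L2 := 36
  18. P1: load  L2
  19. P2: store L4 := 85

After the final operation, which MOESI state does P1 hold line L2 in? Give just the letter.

state = M

1. P2: load  L0  bus=[BusRd]  L0: P0=I P1=I P2=E  mem[L0]=70
2. P0: load  L2  bus=[BusRd]  L2: P0=E P1=I P2=I  mem[L2]=20
3. P0: load  L2  bus=[-]  L2: P0=E P1=I P2=I  mem[L2]=20
4. P1: store L1 := 67  bus=[BusRdX]  L1: P0=I P1=M P2=I  mem[L1]=60
5. P0: store L2 := 48  bus=[-]  L2: P0=M P1=I P2=I  mem[L2]=20
6. P2: store L3 := 92  bus=[BusRdX]  L3: P0=I P1=I P2=M  mem[L3]=30
7. P2: load  L5  bus=[BusRd]  L5: P0=I P1=I P2=E  mem[L5]=10
8. P2: store L2 := 53  bus=[BusRdX,Flush]  L2: P0=I P1=I P2=M  mem[L2]=48
9. P0: load  L2  bus=[BusRd]  L2: P0=S P1=I P2=O  mem[L2]=48
10. P1: load  L6  bus=[BusRd]  L6: P0=I P1=E P2=I  mem[L6]=10
11. P1: store L4 := 60  bus=[BusRdX]  L4: P0=I P1=M P2=I  mem[L4]=40
12. P2: store L0 := 43  bus=[-]  L0: P0=I P1=I P2=M  mem[L0]=70
13. P0: load  L1  bus=[BusRd]  L1: P0=S P1=O P2=I  mem[L1]=60
14. P0: store L6 := 70  bus=[BusRdX]  L6: P0=M P1=I P2=I  mem[L6]=10
15. P2: store L0 := 11  bus=[-]  L0: P0=I P1=I P2=M  mem[L0]=70
16. P0: store L2 := 84  bus=[BusUpgr,Flush]  L2: P0=M P1=I P2=I  mem[L2]=53
17. P1: store L2 := 36  bus=[BusRdX,Flush]  L2: P0=I P1=M P2=I  mem[L2]=84
18. P1: load  L2  bus=[-]  L2: P0=I P1=M P2=I  mem[L2]=84
19. P2: store L4 := 85  bus=[BusRdX,Flush]  L4: P0=I P1=I P2=M  mem[L4]=60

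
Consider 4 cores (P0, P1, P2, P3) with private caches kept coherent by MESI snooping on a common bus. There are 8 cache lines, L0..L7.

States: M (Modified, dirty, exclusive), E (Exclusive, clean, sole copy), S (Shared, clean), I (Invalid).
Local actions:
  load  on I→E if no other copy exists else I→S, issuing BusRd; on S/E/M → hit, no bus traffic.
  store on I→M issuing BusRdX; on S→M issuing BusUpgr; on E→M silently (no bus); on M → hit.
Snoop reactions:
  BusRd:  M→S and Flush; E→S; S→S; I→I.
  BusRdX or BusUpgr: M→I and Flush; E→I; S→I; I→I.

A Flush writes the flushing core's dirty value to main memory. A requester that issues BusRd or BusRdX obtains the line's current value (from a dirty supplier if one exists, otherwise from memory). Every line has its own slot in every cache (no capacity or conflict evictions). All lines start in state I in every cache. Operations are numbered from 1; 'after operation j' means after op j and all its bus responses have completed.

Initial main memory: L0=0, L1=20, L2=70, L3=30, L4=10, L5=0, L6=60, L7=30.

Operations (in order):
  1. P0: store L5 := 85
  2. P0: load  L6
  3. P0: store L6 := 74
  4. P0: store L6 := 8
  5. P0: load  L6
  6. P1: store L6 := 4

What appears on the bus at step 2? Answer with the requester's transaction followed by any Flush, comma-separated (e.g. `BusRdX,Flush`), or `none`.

bus = BusRd

1. P0: store L5 := 85  bus=[BusRdX]  L5: P0=M P1=I P2=I P3=I  mem[L5]=0
2. P0: load  L6  bus=[BusRd]  L6: P0=E P1=I P2=I P3=I  mem[L6]=60
3. P0: store L6 := 74  bus=[-]  L6: P0=M P1=I P2=I P3=I  mem[L6]=60
4. P0: store L6 := 8  bus=[-]  L6: P0=M P1=I P2=I P3=I  mem[L6]=60
5. P0: load  L6  bus=[-]  L6: P0=M P1=I P2=I P3=I  mem[L6]=60
6. P1: store L6 := 4  bus=[BusRdX,Flush]  L6: P0=I P1=M P2=I P3=I  mem[L6]=8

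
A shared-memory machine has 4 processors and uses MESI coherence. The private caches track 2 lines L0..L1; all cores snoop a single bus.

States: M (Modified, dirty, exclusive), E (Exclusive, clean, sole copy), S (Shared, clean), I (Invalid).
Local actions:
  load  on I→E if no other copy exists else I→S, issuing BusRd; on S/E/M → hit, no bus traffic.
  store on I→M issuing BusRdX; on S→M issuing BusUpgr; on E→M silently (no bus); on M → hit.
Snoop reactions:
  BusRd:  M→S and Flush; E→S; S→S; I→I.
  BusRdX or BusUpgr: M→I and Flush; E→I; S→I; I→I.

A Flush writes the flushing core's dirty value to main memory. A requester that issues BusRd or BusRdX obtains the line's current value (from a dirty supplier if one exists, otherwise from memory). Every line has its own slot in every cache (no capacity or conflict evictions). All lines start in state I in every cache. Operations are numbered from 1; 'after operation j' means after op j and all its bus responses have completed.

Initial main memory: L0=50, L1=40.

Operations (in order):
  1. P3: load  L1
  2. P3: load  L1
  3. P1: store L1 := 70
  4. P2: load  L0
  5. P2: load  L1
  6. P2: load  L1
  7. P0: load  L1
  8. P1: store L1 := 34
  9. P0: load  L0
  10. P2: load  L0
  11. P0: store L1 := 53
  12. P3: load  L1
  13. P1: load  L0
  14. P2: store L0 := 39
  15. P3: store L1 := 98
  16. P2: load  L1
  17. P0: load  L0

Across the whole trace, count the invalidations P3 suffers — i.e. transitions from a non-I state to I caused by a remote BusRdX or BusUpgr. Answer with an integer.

  op1 P3: load  L1 → I/I/I/E on L1; bus BusRd; mem=40
  op2 P3: load  L1 → I/I/I/E on L1; bus (none); mem=40
  op3 P1: store L1 := 70 → I/M/I/I on L1; bus BusRdX; mem=40
  op4 P2: load  L0 → I/I/E/I on L0; bus BusRd; mem=50
  op5 P2: load  L1 → I/S/S/I on L1; bus BusRd Flush; mem=70
  op6 P2: load  L1 → I/S/S/I on L1; bus (none); mem=70
  op7 P0: load  L1 → S/S/S/I on L1; bus BusRd; mem=70
  op8 P1: store L1 := 34 → I/M/I/I on L1; bus BusUpgr; mem=70
  op9 P0: load  L0 → S/I/S/I on L0; bus BusRd; mem=50
  op10 P2: load  L0 → S/I/S/I on L0; bus (none); mem=50
  op11 P0: store L1 := 53 → M/I/I/I on L1; bus BusRdX Flush; mem=34
  op12 P3: load  L1 → S/I/I/S on L1; bus BusRd Flush; mem=53
  op13 P1: load  L0 → S/S/S/I on L0; bus BusRd; mem=50
  op14 P2: store L0 := 39 → I/I/M/I on L0; bus BusUpgr; mem=50
  op15 P3: store L1 := 98 → I/I/I/M on L1; bus BusUpgr; mem=53
  op16 P2: load  L1 → I/I/S/S on L1; bus BusRd Flush; mem=98
  op17 P0: load  L0 → S/I/S/I on L0; bus BusRd Flush; mem=39

invalidations = 1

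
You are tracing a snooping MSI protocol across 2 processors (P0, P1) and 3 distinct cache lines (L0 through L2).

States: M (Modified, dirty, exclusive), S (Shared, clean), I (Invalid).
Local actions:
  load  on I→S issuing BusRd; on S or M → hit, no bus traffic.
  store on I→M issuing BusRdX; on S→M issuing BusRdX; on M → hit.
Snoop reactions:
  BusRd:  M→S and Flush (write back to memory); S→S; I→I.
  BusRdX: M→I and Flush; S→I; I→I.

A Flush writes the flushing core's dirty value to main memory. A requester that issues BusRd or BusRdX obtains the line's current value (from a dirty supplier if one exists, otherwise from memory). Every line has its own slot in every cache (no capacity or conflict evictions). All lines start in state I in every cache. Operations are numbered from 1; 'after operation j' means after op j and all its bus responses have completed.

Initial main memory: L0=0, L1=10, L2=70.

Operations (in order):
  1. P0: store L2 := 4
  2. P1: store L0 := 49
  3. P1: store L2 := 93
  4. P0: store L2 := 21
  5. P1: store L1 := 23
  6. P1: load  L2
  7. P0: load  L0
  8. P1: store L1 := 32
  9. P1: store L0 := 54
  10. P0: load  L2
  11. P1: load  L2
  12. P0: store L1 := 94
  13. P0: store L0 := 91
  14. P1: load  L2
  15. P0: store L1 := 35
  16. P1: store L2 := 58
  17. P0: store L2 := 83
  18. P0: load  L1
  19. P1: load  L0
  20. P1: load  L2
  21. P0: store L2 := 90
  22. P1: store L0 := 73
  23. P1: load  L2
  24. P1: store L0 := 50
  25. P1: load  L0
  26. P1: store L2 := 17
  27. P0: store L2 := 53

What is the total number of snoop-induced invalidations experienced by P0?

[1] P0: store L2 := 4 | P0:M(4), P1:I | bus: BusRdX
[2] P1: store L0 := 49 | P0:I, P1:M(49) | bus: BusRdX
[3] P1: store L2 := 93 | P0:I, P1:M(93) | bus: BusRdX,Flush
[4] P0: store L2 := 21 | P0:M(21), P1:I | bus: BusRdX,Flush
[5] P1: store L1 := 23 | P0:I, P1:M(23) | bus: BusRdX
[6] P1: load  L2 | P0:S(21), P1:S(21) | bus: BusRd,Flush
[7] P0: load  L0 | P0:S(49), P1:S(49) | bus: BusRd,Flush
[8] P1: store L1 := 32 | P0:I, P1:M(32) | bus: none
[9] P1: store L0 := 54 | P0:I, P1:M(54) | bus: BusRdX
[10] P0: load  L2 | P0:S(21), P1:S(21) | bus: none
[11] P1: load  L2 | P0:S(21), P1:S(21) | bus: none
[12] P0: store L1 := 94 | P0:M(94), P1:I | bus: BusRdX,Flush
[13] P0: store L0 := 91 | P0:M(91), P1:I | bus: BusRdX,Flush
[14] P1: load  L2 | P0:S(21), P1:S(21) | bus: none
[15] P0: store L1 := 35 | P0:M(35), P1:I | bus: none
[16] P1: store L2 := 58 | P0:I, P1:M(58) | bus: BusRdX
[17] P0: store L2 := 83 | P0:M(83), P1:I | bus: BusRdX,Flush
[18] P0: load  L1 | P0:M(35), P1:I | bus: none
[19] P1: load  L0 | P0:S(91), P1:S(91) | bus: BusRd,Flush
[20] P1: load  L2 | P0:S(83), P1:S(83) | bus: BusRd,Flush
[21] P0: store L2 := 90 | P0:M(90), P1:I | bus: BusRdX
[22] P1: store L0 := 73 | P0:I, P1:M(73) | bus: BusRdX
[23] P1: load  L2 | P0:S(90), P1:S(90) | bus: BusRd,Flush
[24] P1: store L0 := 50 | P0:I, P1:M(50) | bus: none
[25] P1: load  L0 | P0:I, P1:M(50) | bus: none
[26] P1: store L2 := 17 | P0:I, P1:M(17) | bus: BusRdX
[27] P0: store L2 := 53 | P0:M(53), P1:I | bus: BusRdX,Flush

invalidations = 5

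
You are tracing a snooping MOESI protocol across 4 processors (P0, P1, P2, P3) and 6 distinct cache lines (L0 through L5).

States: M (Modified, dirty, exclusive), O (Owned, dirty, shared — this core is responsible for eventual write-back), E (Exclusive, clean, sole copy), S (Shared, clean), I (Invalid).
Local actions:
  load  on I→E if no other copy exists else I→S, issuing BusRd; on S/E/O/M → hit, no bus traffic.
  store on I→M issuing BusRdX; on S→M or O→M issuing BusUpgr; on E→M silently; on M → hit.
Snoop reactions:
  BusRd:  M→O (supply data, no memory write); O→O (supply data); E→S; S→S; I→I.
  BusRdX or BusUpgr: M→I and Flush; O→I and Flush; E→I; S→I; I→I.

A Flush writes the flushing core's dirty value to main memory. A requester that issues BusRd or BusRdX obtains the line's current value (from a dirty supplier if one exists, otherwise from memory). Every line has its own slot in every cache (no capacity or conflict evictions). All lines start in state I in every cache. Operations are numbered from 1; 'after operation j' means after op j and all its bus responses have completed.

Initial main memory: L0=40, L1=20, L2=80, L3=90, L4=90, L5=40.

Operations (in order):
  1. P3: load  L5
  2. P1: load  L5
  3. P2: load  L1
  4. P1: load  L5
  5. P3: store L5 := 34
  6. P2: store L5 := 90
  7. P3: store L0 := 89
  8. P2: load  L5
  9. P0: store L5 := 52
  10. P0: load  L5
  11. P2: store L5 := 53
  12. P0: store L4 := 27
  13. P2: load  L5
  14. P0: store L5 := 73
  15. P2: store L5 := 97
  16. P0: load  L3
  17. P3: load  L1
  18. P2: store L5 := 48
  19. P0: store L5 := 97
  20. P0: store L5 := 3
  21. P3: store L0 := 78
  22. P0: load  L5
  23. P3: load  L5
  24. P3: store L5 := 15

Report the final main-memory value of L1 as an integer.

[1] P3: load  L5 | P0:I, P1:I, P2:I, P3:E(40) | bus: BusRd
[2] P1: load  L5 | P0:I, P1:S(40), P2:I, P3:S(40) | bus: BusRd
[3] P2: load  L1 | P0:I, P1:I, P2:E(20), P3:I | bus: BusRd
[4] P1: load  L5 | P0:I, P1:S(40), P2:I, P3:S(40) | bus: none
[5] P3: store L5 := 34 | P0:I, P1:I, P2:I, P3:M(34) | bus: BusUpgr
[6] P2: store L5 := 90 | P0:I, P1:I, P2:M(90), P3:I | bus: BusRdX,Flush
[7] P3: store L0 := 89 | P0:I, P1:I, P2:I, P3:M(89) | bus: BusRdX
[8] P2: load  L5 | P0:I, P1:I, P2:M(90), P3:I | bus: none
[9] P0: store L5 := 52 | P0:M(52), P1:I, P2:I, P3:I | bus: BusRdX,Flush
[10] P0: load  L5 | P0:M(52), P1:I, P2:I, P3:I | bus: none
[11] P2: store L5 := 53 | P0:I, P1:I, P2:M(53), P3:I | bus: BusRdX,Flush
[12] P0: store L4 := 27 | P0:M(27), P1:I, P2:I, P3:I | bus: BusRdX
[13] P2: load  L5 | P0:I, P1:I, P2:M(53), P3:I | bus: none
[14] P0: store L5 := 73 | P0:M(73), P1:I, P2:I, P3:I | bus: BusRdX,Flush
[15] P2: store L5 := 97 | P0:I, P1:I, P2:M(97), P3:I | bus: BusRdX,Flush
[16] P0: load  L3 | P0:E(90), P1:I, P2:I, P3:I | bus: BusRd
[17] P3: load  L1 | P0:I, P1:I, P2:S(20), P3:S(20) | bus: BusRd
[18] P2: store L5 := 48 | P0:I, P1:I, P2:M(48), P3:I | bus: none
[19] P0: store L5 := 97 | P0:M(97), P1:I, P2:I, P3:I | bus: BusRdX,Flush
[20] P0: store L5 := 3 | P0:M(3), P1:I, P2:I, P3:I | bus: none
[21] P3: store L0 := 78 | P0:I, P1:I, P2:I, P3:M(78) | bus: none
[22] P0: load  L5 | P0:M(3), P1:I, P2:I, P3:I | bus: none
[23] P3: load  L5 | P0:O(3), P1:I, P2:I, P3:S(3) | bus: BusRd
[24] P3: store L5 := 15 | P0:I, P1:I, P2:I, P3:M(15) | bus: BusUpgr,Flush

memory[L1] = 20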